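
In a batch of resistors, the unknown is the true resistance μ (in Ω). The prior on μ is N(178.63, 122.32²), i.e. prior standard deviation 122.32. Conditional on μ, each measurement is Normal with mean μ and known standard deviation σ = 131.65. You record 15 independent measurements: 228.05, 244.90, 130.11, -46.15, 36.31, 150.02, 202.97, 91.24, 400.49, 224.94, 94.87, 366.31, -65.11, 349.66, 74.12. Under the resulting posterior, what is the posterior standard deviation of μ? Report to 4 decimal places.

For Normal data with known variance σ², a Normal(μ₀, σ₀²) prior on μ is conjugate. Posterior precision = 1/σ₀² + n/σ²; posterior mean is the precision-weighted average of μ₀ and x̄.
σ₀² = 122.32² = 14962.1824, σ² = 131.65² = 17331.7225; σ² + n·σ₀² = 17331.7225 + 15·14962.1824 = 241764.4585.
Posterior precision = 1/σ₀² + n/σ² = 1/14962.1824 + 15/17331.7225 = (σ² + n·σ₀²)/(σ₀²σ²) = 241764.4585/(14962.1824·17331.7225); posterior variance σₙ² = σ₀²σ²/(σ² + n·σ₀²) = 14962.1824·17331.7225/241764.4585 = 1072.615863.
Posterior SD = √σₙ² = √(14962.1824·17331.7225/241764.4585) = 32.7508.

32.7508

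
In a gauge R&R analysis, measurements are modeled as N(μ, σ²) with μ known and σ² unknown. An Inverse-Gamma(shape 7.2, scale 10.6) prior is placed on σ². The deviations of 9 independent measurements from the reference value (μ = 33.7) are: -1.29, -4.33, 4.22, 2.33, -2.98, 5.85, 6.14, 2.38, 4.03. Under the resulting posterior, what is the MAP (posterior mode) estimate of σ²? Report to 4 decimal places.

6.5968

With known mean μ and an Inverse-Gamma(α, β) prior on σ², the Normal likelihood is conjugate: posterior is Inv-Gamma(α + n/2, β + Σ(xᵢ−μ)²/2).
Σ(xᵢ−μ)² = (-1.29)² + (-4.33)² + (4.22)² + (2.33)² + (-2.98)² + (5.85)² + (6.14)² + (2.38)² + (4.03)² = 146.3581.
Posterior: Inv-Gamma(7.2 + 9/2, 10.6 + 146.3581/2) = Inv-Gamma(11.70, 83.77905).
Mode = β/(α+1) = 83.77905/12.70 = 6.5968.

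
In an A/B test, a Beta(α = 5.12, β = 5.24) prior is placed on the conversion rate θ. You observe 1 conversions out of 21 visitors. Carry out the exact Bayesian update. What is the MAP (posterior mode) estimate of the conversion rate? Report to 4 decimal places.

The Beta prior is conjugate to a Binomial/Bernoulli likelihood; the update adds successes to α and failures to β.
Posterior: Beta(α+k, β+n−k) = Beta(5.12+1, 5.24+20) = Beta(6.12, 25.24).
Mode of Beta(a,b) for a,b>1 is (a−1)/(a+b−2) = 5.12/29.36 = 0.1744.

0.1744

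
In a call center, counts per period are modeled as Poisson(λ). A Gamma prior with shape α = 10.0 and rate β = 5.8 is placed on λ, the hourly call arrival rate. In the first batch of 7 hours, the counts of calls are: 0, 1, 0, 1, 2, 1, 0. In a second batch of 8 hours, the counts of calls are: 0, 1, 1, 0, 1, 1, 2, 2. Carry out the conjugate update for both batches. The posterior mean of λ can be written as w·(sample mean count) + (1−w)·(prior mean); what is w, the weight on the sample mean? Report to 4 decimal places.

0.7212

With a Gamma(shape α, rate β) prior, the Poisson likelihood is conjugate: the posterior is Gamma(α + ΣXᵢ, β + n).
Total number of hours: n = 7 + 8 = 15.
Posterior mean = (α₀+S)/(β₀+n) = [n/(β₀+n)]·(S/n) + [β₀/(β₀+n)]·(α₀/β₀), so only n and β₀ enter the weight.
Weight on data w = n/(β₀+n) = 15/(5.8+15) = 15/20.8 = 0.7212.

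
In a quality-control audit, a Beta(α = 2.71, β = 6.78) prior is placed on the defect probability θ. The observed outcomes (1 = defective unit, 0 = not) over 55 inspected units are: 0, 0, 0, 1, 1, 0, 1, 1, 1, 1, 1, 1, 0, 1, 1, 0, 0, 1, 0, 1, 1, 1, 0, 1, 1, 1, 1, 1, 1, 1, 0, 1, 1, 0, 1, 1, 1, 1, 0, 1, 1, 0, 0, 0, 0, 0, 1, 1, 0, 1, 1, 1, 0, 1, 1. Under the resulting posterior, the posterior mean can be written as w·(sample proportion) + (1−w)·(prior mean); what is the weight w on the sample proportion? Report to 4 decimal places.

0.8528

The Beta prior is conjugate to a Binomial/Bernoulli likelihood; the update adds successes to α and failures to β.
Posterior mean = (α₀+k)/(α₀+β₀+n) = [n/(α₀+β₀+n)]·(k/n) + [(α₀+β₀)/(α₀+β₀+n)]·α₀/(α₀+β₀), so only n and the prior enter the weight.
The weight on the data is w = n/(α₀+β₀+n) = 55/(2.71+6.78+55) = 55/64.49 = 0.8528.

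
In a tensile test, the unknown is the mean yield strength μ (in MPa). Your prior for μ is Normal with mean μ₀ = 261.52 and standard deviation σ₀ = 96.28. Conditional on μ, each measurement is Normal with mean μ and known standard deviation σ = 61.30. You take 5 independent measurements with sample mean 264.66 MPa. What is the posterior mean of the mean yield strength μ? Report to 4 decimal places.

264.4245

For Normal data with known variance σ², a Normal(μ₀, σ₀²) prior on μ is conjugate. Posterior precision = 1/σ₀² + n/σ²; posterior mean is the precision-weighted average of μ₀ and x̄.
n·x̄ = 5·264.66 = 1323.3.
σ₀² = 96.28² = 9269.8384, σ² = 61.30² = 3757.69; σ² + n·σ₀² = 3757.69 + 5·9269.8384 = 50106.882.
Posterior mean = (μ₀/σ₀² + n·x̄/σ²)/(1/σ₀² + n/σ²) = (σ²·μ₀ + σ₀²·n·x̄)/(σ² + n·σ₀²) = (3757.69·261.52 + 9269.8384·1323.3)/50106.882 = 13249488.24352/50106.882 = 264.4245.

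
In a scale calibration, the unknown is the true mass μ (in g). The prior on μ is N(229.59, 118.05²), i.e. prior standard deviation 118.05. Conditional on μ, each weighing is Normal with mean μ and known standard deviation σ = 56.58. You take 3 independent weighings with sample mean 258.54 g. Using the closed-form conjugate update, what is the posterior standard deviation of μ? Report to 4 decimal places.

31.4833

For Normal data with known variance σ², a Normal(μ₀, σ₀²) prior on μ is conjugate. Posterior precision = 1/σ₀² + n/σ²; posterior mean is the precision-weighted average of μ₀ and x̄.
σ₀² = 118.05² = 13935.8025, σ² = 56.58² = 3201.2964; σ² + n·σ₀² = 3201.2964 + 3·13935.8025 = 45008.7039.
Posterior precision = 1/σ₀² + n/σ² = 1/13935.8025 + 3/3201.2964 = (σ² + n·σ₀²)/(σ₀²σ²) = 45008.7039/(13935.8025·3201.2964); posterior variance σₙ² = σ₀²σ²/(σ² + n·σ₀²) = 13935.8025·3201.2964/45008.7039 = 991.200157.
Posterior SD = √σₙ² = √(13935.8025·3201.2964/45008.7039) = 31.4833.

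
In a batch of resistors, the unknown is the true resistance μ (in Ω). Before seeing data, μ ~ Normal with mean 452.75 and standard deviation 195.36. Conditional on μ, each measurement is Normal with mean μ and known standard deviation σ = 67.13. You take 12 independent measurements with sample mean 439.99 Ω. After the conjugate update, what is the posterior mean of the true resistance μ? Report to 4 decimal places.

440.1143

For Normal data with known variance σ², a Normal(μ₀, σ₀²) prior on μ is conjugate. Posterior precision = 1/σ₀² + n/σ²; posterior mean is the precision-weighted average of μ₀ and x̄.
n·x̄ = 12·439.99 = 5279.88.
σ₀² = 195.36² = 38165.5296, σ² = 67.13² = 4506.4369; σ² + n·σ₀² = 4506.4369 + 12·38165.5296 = 462492.7921.
Posterior mean = (μ₀/σ₀² + n·x̄/σ²)/(1/σ₀² + n/σ²) = (σ²·μ₀ + σ₀²·n·x̄)/(σ² + n·σ₀²) = (4506.4369·452.75 + 38165.5296·5279.88)/462492.7921 = 203549705.730923/462492.7921 = 440.1143.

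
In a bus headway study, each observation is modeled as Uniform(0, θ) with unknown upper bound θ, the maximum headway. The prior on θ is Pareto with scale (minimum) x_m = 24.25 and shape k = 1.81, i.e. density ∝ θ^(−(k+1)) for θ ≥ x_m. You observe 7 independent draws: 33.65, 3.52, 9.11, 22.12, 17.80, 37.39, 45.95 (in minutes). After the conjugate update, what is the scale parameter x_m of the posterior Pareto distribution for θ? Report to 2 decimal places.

A Pareto(scale x_m, shape k) prior on the upper bound θ of Uniform(0, θ) is conjugate: posterior is Pareto(max(x_m, max xᵢ), k + n).
Sample maximum = 45.95; prior scale x_m = 24.25 → posterior scale = max = 45.95.
Posterior shape = 1.81 + 7 = 8.81.
Posterior scale x_m = 45.95.

45.95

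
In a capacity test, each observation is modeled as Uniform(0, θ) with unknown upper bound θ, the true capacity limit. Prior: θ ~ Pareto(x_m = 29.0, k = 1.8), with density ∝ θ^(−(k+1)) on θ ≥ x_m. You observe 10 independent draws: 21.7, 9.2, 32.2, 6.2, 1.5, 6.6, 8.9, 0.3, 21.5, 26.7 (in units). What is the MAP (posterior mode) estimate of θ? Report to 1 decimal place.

A Pareto(scale x_m, shape k) prior on the upper bound θ of Uniform(0, θ) is conjugate: posterior is Pareto(max(x_m, max xᵢ), k + n).
Sample maximum = 32.2; prior scale x_m = 29.0 → posterior scale = max = 32.2.
Posterior shape = 1.8 + 10 = 11.8.
The Pareto density is decreasing on [x_m, ∞), so the mode is x_m = 32.2.

32.2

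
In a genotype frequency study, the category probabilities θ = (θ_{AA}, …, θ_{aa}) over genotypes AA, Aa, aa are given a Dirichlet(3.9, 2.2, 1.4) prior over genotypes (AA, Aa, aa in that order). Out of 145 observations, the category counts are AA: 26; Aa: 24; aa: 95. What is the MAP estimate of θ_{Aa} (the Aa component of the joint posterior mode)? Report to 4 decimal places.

0.1686

The Dirichlet prior is conjugate to the Multinomial likelihood: each posterior αⱼ = prior αⱼ + observed count nⱼ.
Posterior concentration: (29.9, 26.2, 96.4), total = 152.5.
Joint mode component: (α_{Aa}−1)/(Σα−K) = 25.2/149.5 = 0.1686.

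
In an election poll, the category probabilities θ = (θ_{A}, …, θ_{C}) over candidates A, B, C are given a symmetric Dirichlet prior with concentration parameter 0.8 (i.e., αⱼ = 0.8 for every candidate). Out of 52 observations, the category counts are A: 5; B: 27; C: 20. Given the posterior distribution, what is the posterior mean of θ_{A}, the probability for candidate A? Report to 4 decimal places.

0.1066

The Dirichlet prior is conjugate to the Multinomial likelihood: each posterior αⱼ = prior αⱼ + observed count nⱼ.
Posterior concentration: (5.8, 27.8, 20.8), total = 54.4.
E[θ_{A}|data] = α_{A}/Σα = 5.8/54.4 = 0.1066.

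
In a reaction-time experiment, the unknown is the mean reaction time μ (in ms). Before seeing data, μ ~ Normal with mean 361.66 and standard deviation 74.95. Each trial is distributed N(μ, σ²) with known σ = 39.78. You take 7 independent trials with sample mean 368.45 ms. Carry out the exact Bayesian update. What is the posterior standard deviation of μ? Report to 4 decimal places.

14.7417

For Normal data with known variance σ², a Normal(μ₀, σ₀²) prior on μ is conjugate. Posterior precision = 1/σ₀² + n/σ²; posterior mean is the precision-weighted average of μ₀ and x̄.
σ₀² = 74.95² = 5617.5025, σ² = 39.78² = 1582.4484; σ² + n·σ₀² = 1582.4484 + 7·5617.5025 = 40904.9659.
Posterior precision = 1/σ₀² + n/σ² = 1/5617.5025 + 7/1582.4484 = (σ² + n·σ₀²)/(σ₀²σ²) = 40904.9659/(5617.5025·1582.4484); posterior variance σₙ² = σ₀²σ²/(σ² + n·σ₀²) = 5617.5025·1582.4484/40904.9659 = 217.318549.
Posterior SD = √σₙ² = √(5617.5025·1582.4484/40904.9659) = 14.7417.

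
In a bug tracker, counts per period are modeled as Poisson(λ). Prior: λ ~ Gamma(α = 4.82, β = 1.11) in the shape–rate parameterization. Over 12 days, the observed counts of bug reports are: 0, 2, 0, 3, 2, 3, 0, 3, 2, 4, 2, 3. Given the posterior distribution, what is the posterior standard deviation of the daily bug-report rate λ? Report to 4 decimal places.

0.4095

With a Gamma(shape α, rate β) prior, the Poisson likelihood is conjugate: the posterior is Gamma(α + ΣXᵢ, β + n).
Sum of counts S = 24 over n = 12 days.
Posterior: Gamma(α+S, β+n) = Gamma(4.82+24, 1.11+12) = Gamma(28.82, 13.11).
SD = √α/β = √28.82/13.11 = 0.4095.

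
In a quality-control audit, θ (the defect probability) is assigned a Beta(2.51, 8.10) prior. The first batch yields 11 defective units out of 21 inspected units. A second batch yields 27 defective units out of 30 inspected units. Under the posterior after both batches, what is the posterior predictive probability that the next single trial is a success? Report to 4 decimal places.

The Beta prior is conjugate to a Binomial/Bernoulli likelihood; the update adds successes to α and failures to β.
After batch 1: Beta(2.51+11, 8.10+10) = Beta(13.51, 18.10).
After batch 2: Beta(13.51+27, 18.10+3) = Beta(40.51, 21.10).
For a single future Bernoulli trial, P(success | data) = α/(α+β) = 0.6575.

0.6575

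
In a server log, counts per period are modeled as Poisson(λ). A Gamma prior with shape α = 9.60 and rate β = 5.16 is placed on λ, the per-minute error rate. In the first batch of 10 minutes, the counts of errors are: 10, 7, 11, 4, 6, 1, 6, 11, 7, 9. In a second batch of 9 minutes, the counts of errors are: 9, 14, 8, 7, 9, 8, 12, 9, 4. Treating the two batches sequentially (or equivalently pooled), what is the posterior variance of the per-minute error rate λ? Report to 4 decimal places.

With a Gamma(shape α, rate β) prior, the Poisson likelihood is conjugate: the posterior is Gamma(α + ΣXᵢ, β + n).
Batch 1: sum of counts S = 72 over n = 10 minutes.
After batch 1: Gamma(α+S, β+n) = Gamma(9.60+72, 5.16+10) = Gamma(81.60, 15.16).
Batch 2: sum of counts S = 80 over n = 9 minutes.
After batch 2: Gamma(α+S, β+n) = Gamma(81.60+80, 15.16+9) = Gamma(161.60, 24.16).
Var = α/β² = 161.60/24.16² = 0.2769.

0.2769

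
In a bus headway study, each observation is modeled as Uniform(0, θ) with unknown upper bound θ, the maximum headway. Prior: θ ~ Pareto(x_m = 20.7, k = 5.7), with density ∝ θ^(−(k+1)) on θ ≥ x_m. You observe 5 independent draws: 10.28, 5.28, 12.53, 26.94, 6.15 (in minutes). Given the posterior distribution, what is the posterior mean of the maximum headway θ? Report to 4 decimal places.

29.7173

A Pareto(scale x_m, shape k) prior on the upper bound θ of Uniform(0, θ) is conjugate: posterior is Pareto(max(x_m, max xᵢ), k + n).
Sample maximum = 26.94; prior scale x_m = 20.7 → posterior scale = max = 26.94.
Posterior shape = 5.7 + 5 = 10.7.
E[θ|data] = k·x_m/(k−1) = 10.7·26.94/9.7 = 29.7173.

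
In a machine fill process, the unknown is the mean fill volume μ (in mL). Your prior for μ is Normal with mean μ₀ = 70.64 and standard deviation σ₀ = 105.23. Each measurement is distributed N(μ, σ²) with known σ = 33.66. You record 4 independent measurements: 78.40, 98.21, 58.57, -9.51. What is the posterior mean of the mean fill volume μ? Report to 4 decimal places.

56.7722

For Normal data with known variance σ², a Normal(μ₀, σ₀²) prior on μ is conjugate. Posterior precision = 1/σ₀² + n/σ²; posterior mean is the precision-weighted average of μ₀ and x̄.
Σxᵢ = 78.40 + 98.21 + 58.57 + (-9.51) = 225.67, so n·x̄ = 225.67.
σ₀² = 105.23² = 11073.3529, σ² = 33.66² = 1132.9956; σ² + n·σ₀² = 1132.9956 + 4·11073.3529 = 45426.4072.
Posterior mean = (μ₀/σ₀² + n·x̄/σ²)/(1/σ₀² + n/σ²) = (σ²·μ₀ + σ₀²·n·x̄)/(σ² + n·σ₀²) = (1132.9956·70.64 + 11073.3529·225.67)/45426.4072 = 2578958.358127/45426.4072 = 56.7722.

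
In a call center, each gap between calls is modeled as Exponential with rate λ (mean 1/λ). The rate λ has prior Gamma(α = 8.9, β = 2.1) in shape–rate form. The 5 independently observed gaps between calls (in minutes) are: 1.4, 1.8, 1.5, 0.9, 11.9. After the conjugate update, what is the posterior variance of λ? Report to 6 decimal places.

With a Gamma(shape α, rate β) prior on the exponential rate λ, the posterior after n observations with total T = Σxᵢ is Gamma(α+n, β+T).
Sum of observations T = 17.5 minutes; n = 5.
Posterior: Gamma(8.9+5, 2.1+17.5) = Gamma(13.9, 19.6).
Var = α/β² = 0.036183.

0.036183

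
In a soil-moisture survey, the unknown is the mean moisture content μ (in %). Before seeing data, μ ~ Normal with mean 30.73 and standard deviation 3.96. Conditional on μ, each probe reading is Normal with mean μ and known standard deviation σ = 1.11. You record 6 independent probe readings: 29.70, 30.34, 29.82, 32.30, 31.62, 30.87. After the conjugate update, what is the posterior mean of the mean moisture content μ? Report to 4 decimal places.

For Normal data with known variance σ², a Normal(μ₀, σ₀²) prior on μ is conjugate. Posterior precision = 1/σ₀² + n/σ²; posterior mean is the precision-weighted average of μ₀ and x̄.
Σxᵢ = 29.70 + 30.34 + 29.82 + 32.30 + 31.62 + 30.87 = 184.65, so n·x̄ = 184.65.
σ₀² = 3.96² = 15.6816, σ² = 1.11² = 1.2321; σ² + n·σ₀² = 1.2321 + 6·15.6816 = 95.3217.
Posterior mean = (μ₀/σ₀² + n·x̄/σ²)/(1/σ₀² + n/σ²) = (σ²·μ₀ + σ₀²·n·x̄)/(σ² + n·σ₀²) = (1.2321·30.73 + 15.6816·184.65)/95.3217 = 2933.469873/95.3217 = 30.7744.

30.7744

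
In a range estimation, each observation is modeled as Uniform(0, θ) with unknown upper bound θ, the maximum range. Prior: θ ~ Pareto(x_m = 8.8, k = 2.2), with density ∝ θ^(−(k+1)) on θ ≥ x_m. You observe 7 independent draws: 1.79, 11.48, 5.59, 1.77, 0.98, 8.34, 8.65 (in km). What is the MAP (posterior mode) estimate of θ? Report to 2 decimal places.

11.48

A Pareto(scale x_m, shape k) prior on the upper bound θ of Uniform(0, θ) is conjugate: posterior is Pareto(max(x_m, max xᵢ), k + n).
Sample maximum = 11.48; prior scale x_m = 8.8 → posterior scale = max = 11.48.
Posterior shape = 2.2 + 7 = 9.2.
The Pareto density is decreasing on [x_m, ∞), so the mode is x_m = 11.48.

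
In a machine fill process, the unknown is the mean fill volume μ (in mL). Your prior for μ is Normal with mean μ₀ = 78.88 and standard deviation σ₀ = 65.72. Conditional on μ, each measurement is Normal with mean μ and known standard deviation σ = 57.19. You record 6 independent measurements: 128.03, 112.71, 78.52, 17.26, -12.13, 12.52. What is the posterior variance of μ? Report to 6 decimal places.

For Normal data with known variance σ², a Normal(μ₀, σ₀²) prior on μ is conjugate. Posterior precision = 1/σ₀² + n/σ²; posterior mean is the precision-weighted average of μ₀ and x̄.
σ₀² = 65.72² = 4319.1184, σ² = 57.19² = 3270.6961; σ² + n·σ₀² = 3270.6961 + 6·4319.1184 = 29185.4065.
Posterior precision = 1/σ₀² + n/σ² = 1/4319.1184 + 6/3270.6961 = (σ² + n·σ₀²)/(σ₀²σ²) = 29185.4065/(4319.1184·3270.6961); posterior variance σₙ² = σ₀²σ²/(σ² + n·σ₀²) = 4319.1184·3270.6961/29185.4065 = 484.026964.

484.026964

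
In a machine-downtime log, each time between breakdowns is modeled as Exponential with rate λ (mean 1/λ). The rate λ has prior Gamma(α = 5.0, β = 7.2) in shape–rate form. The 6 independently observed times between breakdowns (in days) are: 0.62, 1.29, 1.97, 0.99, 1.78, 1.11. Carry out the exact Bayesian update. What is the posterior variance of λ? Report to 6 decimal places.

0.049151

With a Gamma(shape α, rate β) prior on the exponential rate λ, the posterior after n observations with total T = Σxᵢ is Gamma(α+n, β+T).
Sum of observations T = 7.76 days; n = 6.
Posterior: Gamma(5.0+6, 7.2+7.76) = Gamma(11.0, 14.96).
Var = α/β² = 0.049151.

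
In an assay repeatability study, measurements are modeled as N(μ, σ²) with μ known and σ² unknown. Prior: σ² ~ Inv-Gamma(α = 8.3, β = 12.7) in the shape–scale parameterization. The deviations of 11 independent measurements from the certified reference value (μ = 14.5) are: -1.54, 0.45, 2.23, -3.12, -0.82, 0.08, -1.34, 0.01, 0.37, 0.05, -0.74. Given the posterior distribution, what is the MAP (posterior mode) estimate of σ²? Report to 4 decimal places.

With known mean μ and an Inverse-Gamma(α, β) prior on σ², the Normal likelihood is conjugate: posterior is Inv-Gamma(α + n/2, β + Σ(xᵢ−μ)²/2).
Σ(xᵢ−μ)² = (-1.54)² + (0.45)² + (2.23)² + (-3.12)² + (-0.82)² + (0.08)² + (-1.34)² + (0.01)² + (0.37)² + (0.05)² + (-0.74)² = 20.4429.
Posterior: Inv-Gamma(8.3 + 11/2, 12.7 + 20.4429/2) = Inv-Gamma(13.80, 22.92145).
Mode = β/(α+1) = 22.92145/14.80 = 1.5487.

1.5487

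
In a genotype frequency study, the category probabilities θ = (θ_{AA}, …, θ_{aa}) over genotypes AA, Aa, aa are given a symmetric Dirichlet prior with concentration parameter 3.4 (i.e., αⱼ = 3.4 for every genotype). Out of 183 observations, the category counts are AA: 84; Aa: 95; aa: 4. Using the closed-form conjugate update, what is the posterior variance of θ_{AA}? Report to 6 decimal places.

0.001276

The Dirichlet prior is conjugate to the Multinomial likelihood: each posterior αⱼ = prior αⱼ + observed count nⱼ.
Posterior concentration: (87.4, 98.4, 7.4), total = 193.2.
Var[θ_j] = α_j(Σα−α_j)/((Σα)²(Σα+1)) = 87.4·105.8/(193.2²·194.2) = 0.001276.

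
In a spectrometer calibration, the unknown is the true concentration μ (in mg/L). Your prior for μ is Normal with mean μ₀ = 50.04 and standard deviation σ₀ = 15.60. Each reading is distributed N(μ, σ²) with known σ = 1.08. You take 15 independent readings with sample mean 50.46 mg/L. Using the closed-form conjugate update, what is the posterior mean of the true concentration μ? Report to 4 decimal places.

For Normal data with known variance σ², a Normal(μ₀, σ₀²) prior on μ is conjugate. Posterior precision = 1/σ₀² + n/σ²; posterior mean is the precision-weighted average of μ₀ and x̄.
n·x̄ = 15·50.46 = 756.9.
σ₀² = 15.60² = 243.36, σ² = 1.08² = 1.1664; σ² + n·σ₀² = 1.1664 + 15·243.36 = 3651.5664.
Posterior mean = (μ₀/σ₀² + n·x̄/σ²)/(1/σ₀² + n/σ²) = (σ²·μ₀ + σ₀²·n·x̄)/(σ² + n·σ₀²) = (1.1664·50.04 + 243.36·756.9)/3651.5664 = 184257.550656/3651.5664 = 50.4599.

50.4599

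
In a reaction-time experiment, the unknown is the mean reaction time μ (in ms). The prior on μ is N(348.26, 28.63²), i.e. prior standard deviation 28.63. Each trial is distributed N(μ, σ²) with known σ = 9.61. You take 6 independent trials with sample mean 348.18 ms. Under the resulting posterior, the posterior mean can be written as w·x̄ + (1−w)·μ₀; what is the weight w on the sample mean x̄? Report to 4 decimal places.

For Normal data with known variance σ², a Normal(μ₀, σ₀²) prior on μ is conjugate. Posterior precision = 1/σ₀² + n/σ²; posterior mean is the precision-weighted average of μ₀ and x̄.
σ₀² = 28.63² = 819.6769, σ² = 9.61² = 92.3521. Prior precision 1/σ₀² = 1/819.6769; data precision n/σ² = 6/92.3521.
w = (n/σ²)/(1/σ₀² + n/σ²) = n·σ₀²/(σ² + n·σ₀²) = 6·819.6769/(92.3521 + 6·819.6769) = 4918.0614/5010.4135 = 0.9816.

0.9816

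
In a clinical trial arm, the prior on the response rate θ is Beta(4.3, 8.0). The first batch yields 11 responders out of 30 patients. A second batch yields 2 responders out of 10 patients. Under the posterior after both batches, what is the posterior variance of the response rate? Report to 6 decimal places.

The Beta prior is conjugate to a Binomial/Bernoulli likelihood; the update adds successes to α and failures to β.
After batch 1: Beta(4.3+11, 8.0+19) = Beta(15.3, 27.0).
After batch 2: Beta(15.3+2, 27.0+8) = Beta(17.3, 35.0).
Var = αβ/((α+β)²(α+β+1)) = 17.3·35.0/(52.3²·53.3) = 0.004153.

0.004153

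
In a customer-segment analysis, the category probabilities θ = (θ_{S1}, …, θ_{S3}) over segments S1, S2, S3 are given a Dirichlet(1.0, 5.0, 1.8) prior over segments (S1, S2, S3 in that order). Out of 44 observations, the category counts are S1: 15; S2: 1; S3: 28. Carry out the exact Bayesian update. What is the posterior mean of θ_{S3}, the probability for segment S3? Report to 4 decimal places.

0.5753

The Dirichlet prior is conjugate to the Multinomial likelihood: each posterior αⱼ = prior αⱼ + observed count nⱼ.
Posterior concentration: (16.0, 6.0, 29.8), total = 51.8.
E[θ_{S3}|data] = α_{S3}/Σα = 29.8/51.8 = 0.5753.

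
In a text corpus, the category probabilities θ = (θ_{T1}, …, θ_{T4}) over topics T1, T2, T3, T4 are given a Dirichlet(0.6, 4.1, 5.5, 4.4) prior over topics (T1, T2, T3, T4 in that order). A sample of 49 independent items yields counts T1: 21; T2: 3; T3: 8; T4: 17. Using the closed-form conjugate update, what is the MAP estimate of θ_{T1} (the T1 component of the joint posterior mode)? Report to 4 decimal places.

0.3456

The Dirichlet prior is conjugate to the Multinomial likelihood: each posterior αⱼ = prior αⱼ + observed count nⱼ.
Posterior concentration: (21.6, 7.1, 13.5, 21.4), total = 63.6.
Joint mode component: (α_{T1}−1)/(Σα−K) = 20.6/59.6 = 0.3456.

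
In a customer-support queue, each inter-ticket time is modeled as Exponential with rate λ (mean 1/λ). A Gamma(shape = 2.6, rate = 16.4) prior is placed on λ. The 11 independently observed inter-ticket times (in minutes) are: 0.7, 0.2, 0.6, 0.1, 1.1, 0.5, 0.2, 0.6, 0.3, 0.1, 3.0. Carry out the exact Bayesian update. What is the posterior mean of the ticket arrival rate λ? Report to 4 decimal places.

With a Gamma(shape α, rate β) prior on the exponential rate λ, the posterior after n observations with total T = Σxᵢ is Gamma(α+n, β+T).
Sum of observations T = 7.4 minutes; n = 11.
Posterior: Gamma(2.6+11, 16.4+7.4) = Gamma(13.6, 23.8).
Posterior mean of λ = α/β = 13.6/23.8 = 0.5714.

0.5714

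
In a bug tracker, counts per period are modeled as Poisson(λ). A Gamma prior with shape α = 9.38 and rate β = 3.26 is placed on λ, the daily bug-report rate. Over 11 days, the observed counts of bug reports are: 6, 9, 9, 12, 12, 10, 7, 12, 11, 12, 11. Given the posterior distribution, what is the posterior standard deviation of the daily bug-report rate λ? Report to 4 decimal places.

With a Gamma(shape α, rate β) prior, the Poisson likelihood is conjugate: the posterior is Gamma(α + ΣXᵢ, β + n).
Sum of counts S = 111 over n = 11 days.
Posterior: Gamma(α+S, β+n) = Gamma(9.38+111, 3.26+11) = Gamma(120.38, 14.26).
SD = √α/β = √120.38/14.26 = 0.7694.

0.7694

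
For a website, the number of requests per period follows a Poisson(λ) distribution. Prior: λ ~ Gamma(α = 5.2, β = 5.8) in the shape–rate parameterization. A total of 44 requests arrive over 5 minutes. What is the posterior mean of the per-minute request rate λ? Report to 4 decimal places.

With a Gamma(shape α, rate β) prior, the Poisson likelihood is conjugate: the posterior is Gamma(α + ΣXᵢ, β + n).
Posterior: Gamma(α+S, β+n) = Gamma(5.2+44, 5.8+5) = Gamma(49.2, 10.8).
Posterior mean = α/β = 49.2/10.8 = 4.5556.

4.5556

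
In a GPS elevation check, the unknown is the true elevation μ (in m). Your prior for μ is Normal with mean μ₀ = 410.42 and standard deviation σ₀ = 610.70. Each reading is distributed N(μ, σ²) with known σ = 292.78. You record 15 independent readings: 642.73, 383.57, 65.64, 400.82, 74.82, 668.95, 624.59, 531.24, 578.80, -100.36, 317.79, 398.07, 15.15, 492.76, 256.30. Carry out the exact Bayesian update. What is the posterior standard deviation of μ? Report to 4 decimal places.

For Normal data with known variance σ², a Normal(μ₀, σ₀²) prior on μ is conjugate. Posterior precision = 1/σ₀² + n/σ²; posterior mean is the precision-weighted average of μ₀ and x̄.
σ₀² = 610.70² = 372954.49, σ² = 292.78² = 85720.1284; σ² + n·σ₀² = 85720.1284 + 15·372954.49 = 5680037.4784.
Posterior precision = 1/σ₀² + n/σ² = 1/372954.49 + 15/85720.1284 = (σ² + n·σ₀²)/(σ₀²σ²) = 5680037.4784/(372954.49·85720.1284); posterior variance σₙ² = σ₀²σ²/(σ² + n·σ₀²) = 372954.49·85720.1284/5680037.4784 = 5628.432364.
Posterior SD = √σₙ² = √(372954.49·85720.1284/5680037.4784) = 75.0229.

75.0229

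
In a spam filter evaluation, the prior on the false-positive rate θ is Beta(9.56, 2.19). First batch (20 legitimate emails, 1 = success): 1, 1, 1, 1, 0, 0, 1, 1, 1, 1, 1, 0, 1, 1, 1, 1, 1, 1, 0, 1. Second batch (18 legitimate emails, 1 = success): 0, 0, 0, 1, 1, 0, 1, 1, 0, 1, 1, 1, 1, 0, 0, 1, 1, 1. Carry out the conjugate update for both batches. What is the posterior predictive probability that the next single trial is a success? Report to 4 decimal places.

The Beta prior is conjugate to a Binomial/Bernoulli likelihood; the update adds successes to α and failures to β.
After batch 1: Beta(9.56+16, 2.19+4) = Beta(25.56, 6.19).
After batch 2: Beta(25.56+11, 6.19+7) = Beta(36.56, 13.19).
For a single future Bernoulli trial, P(success | data) = α/(α+β) = 0.7349.

0.7349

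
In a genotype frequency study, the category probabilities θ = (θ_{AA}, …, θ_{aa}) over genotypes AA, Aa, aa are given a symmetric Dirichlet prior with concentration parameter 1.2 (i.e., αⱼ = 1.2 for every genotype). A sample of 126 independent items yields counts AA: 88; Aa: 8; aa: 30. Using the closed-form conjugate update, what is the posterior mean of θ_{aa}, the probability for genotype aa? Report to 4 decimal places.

0.2407

The Dirichlet prior is conjugate to the Multinomial likelihood: each posterior αⱼ = prior αⱼ + observed count nⱼ.
Posterior concentration: (89.2, 9.2, 31.2), total = 129.6.
E[θ_{aa}|data] = α_{aa}/Σα = 31.2/129.6 = 0.2407.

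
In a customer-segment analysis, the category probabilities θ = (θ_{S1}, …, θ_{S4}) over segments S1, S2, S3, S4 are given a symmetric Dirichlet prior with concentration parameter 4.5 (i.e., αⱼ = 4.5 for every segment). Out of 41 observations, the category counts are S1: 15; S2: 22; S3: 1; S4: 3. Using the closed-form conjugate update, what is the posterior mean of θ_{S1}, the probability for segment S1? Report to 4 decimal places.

0.3305

The Dirichlet prior is conjugate to the Multinomial likelihood: each posterior αⱼ = prior αⱼ + observed count nⱼ.
Posterior concentration: (19.5, 26.5, 5.5, 7.5), total = 59.0.
E[θ_{S1}|data] = α_{S1}/Σα = 19.5/59.0 = 0.3305.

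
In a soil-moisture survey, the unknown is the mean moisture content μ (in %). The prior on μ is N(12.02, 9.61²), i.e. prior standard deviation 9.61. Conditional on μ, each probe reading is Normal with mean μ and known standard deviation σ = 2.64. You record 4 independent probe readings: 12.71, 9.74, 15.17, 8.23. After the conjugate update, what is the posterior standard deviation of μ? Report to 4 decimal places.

For Normal data with known variance σ², a Normal(μ₀, σ₀²) prior on μ is conjugate. Posterior precision = 1/σ₀² + n/σ²; posterior mean is the precision-weighted average of μ₀ and x̄.
σ₀² = 9.61² = 92.3521, σ² = 2.64² = 6.9696; σ² + n·σ₀² = 6.9696 + 4·92.3521 = 376.378.
Posterior precision = 1/σ₀² + n/σ² = 1/92.3521 + 4/6.9696 = (σ² + n·σ₀²)/(σ₀²σ²) = 376.378/(92.3521·6.9696); posterior variance σₙ² = σ₀²σ²/(σ² + n·σ₀²) = 92.3521·6.9696/376.378 = 1.710135.
Posterior SD = √σₙ² = √(92.3521·6.9696/376.378) = 1.3077.

1.3077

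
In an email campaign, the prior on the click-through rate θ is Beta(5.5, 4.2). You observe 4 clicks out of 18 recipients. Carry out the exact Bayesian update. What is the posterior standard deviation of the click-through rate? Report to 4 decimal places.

The Beta prior is conjugate to a Binomial/Bernoulli likelihood; the update adds successes to α and failures to β.
Posterior: Beta(α+k, β+n−k) = Beta(5.5+4, 4.2+14) = Beta(9.5, 18.2).
Var = αβ/((α+β)²(α+β+1)) = 9.5·18.2/(27.7²·28.7) = 0.00785152; SD = √0.00785152 = 0.0886.

0.0886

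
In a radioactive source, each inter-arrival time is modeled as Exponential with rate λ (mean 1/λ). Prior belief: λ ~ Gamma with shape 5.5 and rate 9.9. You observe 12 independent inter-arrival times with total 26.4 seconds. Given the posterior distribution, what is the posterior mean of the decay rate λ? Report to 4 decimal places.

0.4821

With a Gamma(shape α, rate β) prior on the exponential rate λ, the posterior after n observations with total T = Σxᵢ is Gamma(α+n, β+T).
Posterior: Gamma(5.5+12, 9.9+26.4) = Gamma(17.5, 36.3).
Posterior mean of λ = α/β = 17.5/36.3 = 0.4821.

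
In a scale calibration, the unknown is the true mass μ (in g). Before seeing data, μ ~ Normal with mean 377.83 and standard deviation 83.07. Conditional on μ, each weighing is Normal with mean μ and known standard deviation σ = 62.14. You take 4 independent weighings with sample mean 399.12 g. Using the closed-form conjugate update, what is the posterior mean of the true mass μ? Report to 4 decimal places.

For Normal data with known variance σ², a Normal(μ₀, σ₀²) prior on μ is conjugate. Posterior precision = 1/σ₀² + n/σ²; posterior mean is the precision-weighted average of μ₀ and x̄.
n·x̄ = 4·399.12 = 1596.48.
σ₀² = 83.07² = 6900.6249, σ² = 62.14² = 3861.3796; σ² + n·σ₀² = 3861.3796 + 4·6900.6249 = 31463.8792.
Posterior mean = (μ₀/σ₀² + n·x̄/σ²)/(1/σ₀² + n/σ²) = (σ²·μ₀ + σ₀²·n·x̄)/(σ² + n·σ₀²) = (3861.3796·377.83 + 6900.6249·1596.48)/31463.8792 = 12475654.69462/31463.8792 = 396.5072.

396.5072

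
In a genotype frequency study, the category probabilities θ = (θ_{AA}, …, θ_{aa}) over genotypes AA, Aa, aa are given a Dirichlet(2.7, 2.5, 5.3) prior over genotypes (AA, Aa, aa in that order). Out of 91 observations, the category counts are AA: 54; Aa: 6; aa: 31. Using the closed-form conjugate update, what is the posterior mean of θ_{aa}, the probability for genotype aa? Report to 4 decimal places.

0.3576

The Dirichlet prior is conjugate to the Multinomial likelihood: each posterior αⱼ = prior αⱼ + observed count nⱼ.
Posterior concentration: (56.7, 8.5, 36.3), total = 101.5.
E[θ_{aa}|data] = α_{aa}/Σα = 36.3/101.5 = 0.3576.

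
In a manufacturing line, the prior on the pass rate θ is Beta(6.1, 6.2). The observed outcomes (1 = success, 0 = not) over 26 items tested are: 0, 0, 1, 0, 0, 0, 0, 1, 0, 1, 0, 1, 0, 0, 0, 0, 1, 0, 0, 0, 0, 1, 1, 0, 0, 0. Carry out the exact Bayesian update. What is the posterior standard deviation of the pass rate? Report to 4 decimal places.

0.0757

The Beta prior is conjugate to a Binomial/Bernoulli likelihood; the update adds successes to α and failures to β.
Posterior: Beta(α+k, β+n−k) = Beta(6.1+7, 6.2+19) = Beta(13.1, 25.2).
Var = αβ/((α+β)²(α+β+1)) = 13.1·25.2/(38.3²·39.3) = 0.00572640; SD = √0.00572640 = 0.0757.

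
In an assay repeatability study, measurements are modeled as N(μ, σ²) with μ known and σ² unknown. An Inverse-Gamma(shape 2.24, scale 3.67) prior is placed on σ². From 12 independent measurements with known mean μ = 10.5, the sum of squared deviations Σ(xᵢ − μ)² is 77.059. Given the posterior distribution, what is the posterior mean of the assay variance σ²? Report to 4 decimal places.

5.8287

With known mean μ and an Inverse-Gamma(α, β) prior on σ², the Normal likelihood is conjugate: posterior is Inv-Gamma(α + n/2, β + Σ(xᵢ−μ)²/2).
Posterior: Inv-Gamma(2.24 + 12/2, 3.67 + 77.059/2) = Inv-Gamma(8.24, 42.1995).
E[σ²|data] = β/(α−1) = 42.1995/7.24 = 5.8287.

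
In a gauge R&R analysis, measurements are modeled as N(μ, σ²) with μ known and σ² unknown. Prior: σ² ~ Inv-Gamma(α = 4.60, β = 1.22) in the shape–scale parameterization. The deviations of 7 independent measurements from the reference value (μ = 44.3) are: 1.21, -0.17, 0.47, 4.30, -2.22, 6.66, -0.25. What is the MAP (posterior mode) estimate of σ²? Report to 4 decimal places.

3.9555

With known mean μ and an Inverse-Gamma(α, β) prior on σ², the Normal likelihood is conjugate: posterior is Inv-Gamma(α + n/2, β + Σ(xᵢ−μ)²/2).
Σ(xᵢ−μ)² = (1.21)² + (-0.17)² + (0.47)² + (4.30)² + (-2.22)² + (6.66)² + (-0.25)² = 69.5504.
Posterior: Inv-Gamma(4.60 + 7/2, 1.22 + 69.5504/2) = Inv-Gamma(8.10, 35.99520).
Mode = β/(α+1) = 35.99520/9.10 = 3.9555.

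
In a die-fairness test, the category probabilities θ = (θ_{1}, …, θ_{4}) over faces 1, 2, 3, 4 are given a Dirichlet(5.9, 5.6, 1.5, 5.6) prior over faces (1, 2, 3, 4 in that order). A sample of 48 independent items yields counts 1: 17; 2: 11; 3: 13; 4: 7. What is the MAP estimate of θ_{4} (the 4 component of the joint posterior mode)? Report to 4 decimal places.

0.1853

The Dirichlet prior is conjugate to the Multinomial likelihood: each posterior αⱼ = prior αⱼ + observed count nⱼ.
Posterior concentration: (22.9, 16.6, 14.5, 12.6), total = 66.6.
Joint mode component: (α_{4}−1)/(Σα−K) = 11.6/62.6 = 0.1853.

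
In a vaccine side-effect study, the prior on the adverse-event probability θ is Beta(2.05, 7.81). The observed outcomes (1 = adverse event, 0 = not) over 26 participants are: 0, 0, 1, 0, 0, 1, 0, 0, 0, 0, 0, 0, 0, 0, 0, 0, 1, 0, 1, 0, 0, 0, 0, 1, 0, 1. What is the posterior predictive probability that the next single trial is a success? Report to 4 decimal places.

The Beta prior is conjugate to a Binomial/Bernoulli likelihood; the update adds successes to α and failures to β.
Posterior: Beta(α+k, β+n−k) = Beta(2.05+6, 7.81+20) = Beta(8.05, 27.81).
For a single future Bernoulli trial, P(success | data) = α/(α+β) = 0.2245.

0.2245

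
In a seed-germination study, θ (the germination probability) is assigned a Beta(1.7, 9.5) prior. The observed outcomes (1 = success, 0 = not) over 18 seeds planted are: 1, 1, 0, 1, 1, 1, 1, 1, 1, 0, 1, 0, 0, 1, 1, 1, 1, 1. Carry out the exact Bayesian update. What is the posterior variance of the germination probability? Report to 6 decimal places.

The Beta prior is conjugate to a Binomial/Bernoulli likelihood; the update adds successes to α and failures to β.
Posterior: Beta(α+k, β+n−k) = Beta(1.7+14, 9.5+4) = Beta(15.7, 13.5).
Var = αβ/((α+β)²(α+β+1)) = 15.7·13.5/(29.2²·30.2) = 0.008231.

0.008231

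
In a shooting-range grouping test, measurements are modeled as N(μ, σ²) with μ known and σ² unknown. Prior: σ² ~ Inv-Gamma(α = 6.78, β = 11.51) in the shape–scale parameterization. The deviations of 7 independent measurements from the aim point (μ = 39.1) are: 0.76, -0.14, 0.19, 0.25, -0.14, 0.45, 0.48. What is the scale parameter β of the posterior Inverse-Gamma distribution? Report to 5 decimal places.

With known mean μ and an Inverse-Gamma(α, β) prior on σ², the Normal likelihood is conjugate: posterior is Inv-Gamma(α + n/2, β + Σ(xᵢ−μ)²/2).
Σ(xᵢ−μ)² = (0.76)² + (-0.14)² + (0.19)² + (0.25)² + (-0.14)² + (0.45)² + (0.48)² = 1.1483.
Posterior: Inv-Gamma(6.78 + 7/2, 11.51 + 1.1483/2) = Inv-Gamma(10.28, 12.08415).
Posterior β = 12.08415.

12.08415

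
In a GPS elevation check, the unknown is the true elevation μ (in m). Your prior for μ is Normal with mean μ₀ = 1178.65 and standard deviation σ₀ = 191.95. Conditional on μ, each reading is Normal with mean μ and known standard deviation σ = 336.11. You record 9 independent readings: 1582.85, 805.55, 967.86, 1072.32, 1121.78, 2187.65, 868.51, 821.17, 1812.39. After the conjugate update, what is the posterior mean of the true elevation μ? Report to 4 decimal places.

1231.0472

For Normal data with known variance σ², a Normal(μ₀, σ₀²) prior on μ is conjugate. Posterior precision = 1/σ₀² + n/σ²; posterior mean is the precision-weighted average of μ₀ and x̄.
Σxᵢ = 1582.85 + 805.55 + 967.86 + 1072.32 + 1121.78 + 2187.65 + 868.51 + 821.17 + 1812.39 = 11240.08, so n·x̄ = 11240.08.
σ₀² = 191.95² = 36844.8025, σ² = 336.11² = 112969.9321; σ² + n·σ₀² = 112969.9321 + 9·36844.8025 = 444573.1546.
Posterior mean = (μ₀/σ₀² + n·x̄/σ²)/(1/σ₀² + n/σ²) = (σ²·μ₀ + σ₀²·n·x̄)/(σ² + n·σ₀²) = (112969.9321·1178.65 + 36844.8025·11240.08)/444573.1546 = 547290538.153865/444573.1546 = 1231.0472.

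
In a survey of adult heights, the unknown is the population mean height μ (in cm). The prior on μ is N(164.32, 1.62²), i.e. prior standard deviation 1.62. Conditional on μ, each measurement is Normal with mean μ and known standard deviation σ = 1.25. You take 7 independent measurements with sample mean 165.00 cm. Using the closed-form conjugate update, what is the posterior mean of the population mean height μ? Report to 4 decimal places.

For Normal data with known variance σ², a Normal(μ₀, σ₀²) prior on μ is conjugate. Posterior precision = 1/σ₀² + n/σ²; posterior mean is the precision-weighted average of μ₀ and x̄.
n·x̄ = 7·165.00 = 1155.
σ₀² = 1.62² = 2.6244, σ² = 1.25² = 1.5625; σ² + n·σ₀² = 1.5625 + 7·2.6244 = 19.9333.
Posterior mean = (μ₀/σ₀² + n·x̄/σ²)/(1/σ₀² + n/σ²) = (σ²·μ₀ + σ₀²·n·x̄)/(σ² + n·σ₀²) = (1.5625·164.32 + 2.6244·1155)/19.9333 = 3287.932/19.9333 = 164.9467.

164.9467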